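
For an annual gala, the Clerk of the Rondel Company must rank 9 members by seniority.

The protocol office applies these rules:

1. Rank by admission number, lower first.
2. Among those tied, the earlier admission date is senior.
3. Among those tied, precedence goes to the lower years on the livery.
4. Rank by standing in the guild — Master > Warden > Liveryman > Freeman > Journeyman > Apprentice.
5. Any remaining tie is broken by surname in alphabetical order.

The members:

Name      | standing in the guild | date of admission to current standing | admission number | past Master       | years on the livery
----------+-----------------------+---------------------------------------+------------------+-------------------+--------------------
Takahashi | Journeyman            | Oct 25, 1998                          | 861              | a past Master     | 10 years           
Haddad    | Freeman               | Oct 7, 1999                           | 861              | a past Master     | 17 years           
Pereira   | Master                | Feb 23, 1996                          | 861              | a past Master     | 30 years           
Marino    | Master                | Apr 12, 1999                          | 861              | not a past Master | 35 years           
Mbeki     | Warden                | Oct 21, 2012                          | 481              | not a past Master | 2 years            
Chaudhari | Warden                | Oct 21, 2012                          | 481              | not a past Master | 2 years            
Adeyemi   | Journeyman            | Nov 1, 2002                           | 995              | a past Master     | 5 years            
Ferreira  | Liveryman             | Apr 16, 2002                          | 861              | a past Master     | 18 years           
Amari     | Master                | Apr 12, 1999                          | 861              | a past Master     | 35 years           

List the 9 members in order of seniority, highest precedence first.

Chaudhari, Mbeki, Pereira, Takahashi, Amari, Marino, Haddad, Ferreira, Adeyemi

By admission number (lower first): Chaudhari and Mbeki (both 481); then Pereira, Takahashi, Amari, Marino, Haddad and Ferreira (each 861); then Adeyemi (995).
Chaudhari and Mbeki both have date of admission to current standing Oct 21, 2012, so the next rule applies.
Chaudhari and Mbeki both have years on the livery 2 years, so the next rule applies.
Chaudhari and Mbeki are each Warden, so the next rule applies.
Among Chaudhari and Mbeki, alphabetically by surname: Chaudhari before Mbeki.
Among Pereira, Takahashi, Amari, Marino, Haddad and Ferreira, by date of admission to current standing (earlier first): Pereira (Feb 23, 1996) before Takahashi (Oct 25, 1998) before Amari and Marino (Apr 12, 1999) before Haddad (Oct 7, 1999) before Ferreira (Apr 16, 2002).
Amari and Marino both have years on the livery 35 years, so the next rule applies.
Amari and Marino are each Master, so the next rule applies.
Among Amari and Marino, alphabetically by surname: Amari before Marino.
Full order: Chaudhari, Mbeki, Pereira, Takahashi, Amari, Marino, Haddad, Ferreira, Adeyemi.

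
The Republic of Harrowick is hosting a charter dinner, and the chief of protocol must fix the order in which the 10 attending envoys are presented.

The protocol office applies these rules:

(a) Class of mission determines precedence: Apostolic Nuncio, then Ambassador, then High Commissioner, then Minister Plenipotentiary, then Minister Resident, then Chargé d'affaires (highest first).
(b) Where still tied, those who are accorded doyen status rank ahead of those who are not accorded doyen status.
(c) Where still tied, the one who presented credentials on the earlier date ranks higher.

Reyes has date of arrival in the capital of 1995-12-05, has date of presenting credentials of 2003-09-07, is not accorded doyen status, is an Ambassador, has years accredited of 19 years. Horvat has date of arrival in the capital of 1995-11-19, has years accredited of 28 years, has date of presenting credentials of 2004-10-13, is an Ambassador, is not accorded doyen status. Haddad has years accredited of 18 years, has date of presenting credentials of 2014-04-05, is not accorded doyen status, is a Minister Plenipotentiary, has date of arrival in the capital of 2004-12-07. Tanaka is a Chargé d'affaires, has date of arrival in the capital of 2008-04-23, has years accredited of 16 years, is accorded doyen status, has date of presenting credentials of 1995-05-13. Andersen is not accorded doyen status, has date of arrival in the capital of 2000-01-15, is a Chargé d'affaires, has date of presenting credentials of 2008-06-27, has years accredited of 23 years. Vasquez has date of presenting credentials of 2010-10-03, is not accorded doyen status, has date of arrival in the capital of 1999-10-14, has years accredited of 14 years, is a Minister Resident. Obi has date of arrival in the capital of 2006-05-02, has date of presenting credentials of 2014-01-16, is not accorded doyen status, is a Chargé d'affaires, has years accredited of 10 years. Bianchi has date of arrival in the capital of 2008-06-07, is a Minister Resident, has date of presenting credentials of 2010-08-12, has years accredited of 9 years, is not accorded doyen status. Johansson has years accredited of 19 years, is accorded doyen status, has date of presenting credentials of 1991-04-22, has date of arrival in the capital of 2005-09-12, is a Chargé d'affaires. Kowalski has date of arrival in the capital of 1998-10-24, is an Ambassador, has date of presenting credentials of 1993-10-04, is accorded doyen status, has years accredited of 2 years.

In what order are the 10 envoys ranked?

Kowalski, Reyes, Horvat, Haddad, Bianchi, Vasquez, Johansson, Tanaka, Andersen, Obi

By class of mission: Kowalski, Reyes and Horvat (Ambassador); then Haddad (Minister Plenipotentiary); then Bianchi and Vasquez (Minister Resident); then Johansson, Tanaka, Andersen and Obi (Chargé d'affaires).
Among Kowalski, Reyes and Horvat, accorded doyen status before not accorded doyen status: Kowalski (accorded doyen status) before Reyes and Horvat (not accorded doyen status).
Among Reyes and Horvat, by date of presenting credentials (earlier first): Reyes (2003-09-07) before Horvat (2004-10-13).
Bianchi and Vasquez are each not accorded doyen status, so the next rule applies.
Among Bianchi and Vasquez, by date of presenting credentials (earlier first): Bianchi (2010-08-12) before Vasquez (2010-10-03).
Among Johansson, Tanaka, Andersen and Obi, accorded doyen status before not accorded doyen status: Johansson and Tanaka (accorded doyen status) before Andersen and Obi (not accorded doyen status).
Among Johansson and Tanaka, by date of presenting credentials (earlier first): Johansson (1991-04-22) before Tanaka (1995-05-13).
Among Andersen and Obi, by date of presenting credentials (earlier first): Andersen (2008-06-27) before Obi (2014-01-16).
Full order: Kowalski, Reyes, Horvat, Haddad, Bianchi, Vasquez, Johansson, Tanaka, Andersen, Obi.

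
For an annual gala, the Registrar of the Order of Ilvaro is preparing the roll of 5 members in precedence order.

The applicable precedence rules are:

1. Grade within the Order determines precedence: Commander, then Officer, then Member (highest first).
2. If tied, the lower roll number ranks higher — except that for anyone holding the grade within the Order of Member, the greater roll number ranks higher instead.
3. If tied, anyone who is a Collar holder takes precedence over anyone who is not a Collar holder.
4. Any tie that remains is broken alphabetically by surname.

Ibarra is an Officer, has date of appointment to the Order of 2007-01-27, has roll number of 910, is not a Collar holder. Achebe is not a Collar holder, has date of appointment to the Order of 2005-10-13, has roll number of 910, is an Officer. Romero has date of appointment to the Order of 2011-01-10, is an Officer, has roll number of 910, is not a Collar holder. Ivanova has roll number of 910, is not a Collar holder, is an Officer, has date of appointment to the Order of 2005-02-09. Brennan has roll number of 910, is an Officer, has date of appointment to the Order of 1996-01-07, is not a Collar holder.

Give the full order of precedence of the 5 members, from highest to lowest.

By grade within the Order: Achebe, Brennan, Ibarra, Ivanova and Romero (Officer).
Achebe, Brennan, Ibarra, Ivanova and Romero all have roll number 910, so the next rule applies.
Achebe, Brennan, Ibarra, Ivanova and Romero are each not a Collar holder, so the next rule applies.
Among Achebe, Brennan, Ibarra, Ivanova and Romero, alphabetically by surname: Achebe before Brennan before Ibarra before Ivanova before Romero.
Full order: Achebe, Brennan, Ibarra, Ivanova, Romero.

Achebe, Brennan, Ibarra, Ivanova, Romero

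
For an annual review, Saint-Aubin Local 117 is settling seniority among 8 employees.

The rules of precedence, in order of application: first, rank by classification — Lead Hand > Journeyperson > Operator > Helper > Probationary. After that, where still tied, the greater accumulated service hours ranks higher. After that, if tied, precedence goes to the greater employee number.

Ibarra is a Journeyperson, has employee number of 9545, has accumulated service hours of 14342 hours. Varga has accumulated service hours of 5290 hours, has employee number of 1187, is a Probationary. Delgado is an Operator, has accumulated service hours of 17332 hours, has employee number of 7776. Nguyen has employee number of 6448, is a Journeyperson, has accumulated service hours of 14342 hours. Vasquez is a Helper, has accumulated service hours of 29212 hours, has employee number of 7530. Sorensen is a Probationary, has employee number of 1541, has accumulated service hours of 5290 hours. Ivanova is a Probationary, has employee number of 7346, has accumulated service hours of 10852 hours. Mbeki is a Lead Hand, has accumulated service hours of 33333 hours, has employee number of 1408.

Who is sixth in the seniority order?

By classification: Mbeki (Lead Hand); then Ibarra and Nguyen (Journeyperson); then Delgado (Operator); then Vasquez (Helper); then Ivanova, Sorensen and Varga (Probationary).
Ibarra and Nguyen both have accumulated service hours 14342 hours, so the next rule applies.
Among Ibarra and Nguyen, by employee number (higher first): Ibarra (9545) before Nguyen (6448).
Among Ivanova, Sorensen and Varga, by accumulated service hours (higher first): Ivanova (10852 hours) before Sorensen and Varga (5290 hours).
Among Sorensen and Varga, by employee number (higher first): Sorensen (1541) before Varga (1187).
Order: Mbeki, Ibarra, Nguyen, Delgado, Vasquez, Ivanova, Sorensen, Varga.

Ivanova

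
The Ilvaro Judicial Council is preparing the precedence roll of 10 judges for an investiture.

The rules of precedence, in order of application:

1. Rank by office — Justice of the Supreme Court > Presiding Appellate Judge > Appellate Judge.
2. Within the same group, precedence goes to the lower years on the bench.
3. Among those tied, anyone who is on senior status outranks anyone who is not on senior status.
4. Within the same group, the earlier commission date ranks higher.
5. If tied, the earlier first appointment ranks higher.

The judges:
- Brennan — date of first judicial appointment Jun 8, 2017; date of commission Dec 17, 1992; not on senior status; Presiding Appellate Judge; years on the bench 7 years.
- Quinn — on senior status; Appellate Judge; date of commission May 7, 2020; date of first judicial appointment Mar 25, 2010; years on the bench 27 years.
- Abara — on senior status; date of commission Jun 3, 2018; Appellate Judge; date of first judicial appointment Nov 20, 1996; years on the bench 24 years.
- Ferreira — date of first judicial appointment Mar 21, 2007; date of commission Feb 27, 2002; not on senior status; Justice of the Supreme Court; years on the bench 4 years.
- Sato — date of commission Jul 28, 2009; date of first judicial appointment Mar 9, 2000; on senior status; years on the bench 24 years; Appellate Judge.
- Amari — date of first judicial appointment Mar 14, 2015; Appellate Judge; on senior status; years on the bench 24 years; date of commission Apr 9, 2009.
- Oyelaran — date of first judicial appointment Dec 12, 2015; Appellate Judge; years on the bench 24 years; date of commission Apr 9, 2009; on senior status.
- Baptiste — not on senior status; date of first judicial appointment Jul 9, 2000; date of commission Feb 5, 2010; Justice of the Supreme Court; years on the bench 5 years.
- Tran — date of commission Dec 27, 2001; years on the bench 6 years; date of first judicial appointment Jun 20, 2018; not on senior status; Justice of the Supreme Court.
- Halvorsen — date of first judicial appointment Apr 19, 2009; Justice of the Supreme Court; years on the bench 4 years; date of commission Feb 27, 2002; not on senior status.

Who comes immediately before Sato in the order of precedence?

By office: Ferreira, Halvorsen, Baptiste and Tran (Justice of the Supreme Court); then Brennan (Presiding Appellate Judge); then Amari, Oyelaran, Sato, Abara and Quinn (Appellate Judge).
Among Ferreira, Halvorsen, Baptiste and Tran, by years on the bench (lower first): Ferreira and Halvorsen (4 years) before Baptiste (5 years) before Tran (6 years).
Ferreira and Halvorsen are each not on senior status, so the next rule applies.
Ferreira and Halvorsen both have date of commission Feb 27, 2002, so the next rule applies.
Among Ferreira and Halvorsen, by date of first judicial appointment (earlier first): Ferreira (Mar 21, 2007) before Halvorsen (Apr 19, 2009).
Among Amari, Oyelaran, Sato, Abara and Quinn, by years on the bench (lower first): Amari, Oyelaran, Sato and Abara (24 years) before Quinn (27 years).
Amari, Oyelaran, Sato and Abara are each on senior status, so the next rule applies.
Among Amari, Oyelaran, Sato and Abara, by date of commission (earlier first): Amari and Oyelaran (Apr 9, 2009) before Sato (Jul 28, 2009) before Abara (Jun 3, 2018).
Among Amari and Oyelaran, by date of first judicial appointment (earlier first): Amari (Mar 14, 2015) before Oyelaran (Dec 12, 2015).
Order: Ferreira, Halvorsen, Baptiste, Tran, Brennan, Amari, Oyelaran, Sato, Abara, Quinn.

Oyelaran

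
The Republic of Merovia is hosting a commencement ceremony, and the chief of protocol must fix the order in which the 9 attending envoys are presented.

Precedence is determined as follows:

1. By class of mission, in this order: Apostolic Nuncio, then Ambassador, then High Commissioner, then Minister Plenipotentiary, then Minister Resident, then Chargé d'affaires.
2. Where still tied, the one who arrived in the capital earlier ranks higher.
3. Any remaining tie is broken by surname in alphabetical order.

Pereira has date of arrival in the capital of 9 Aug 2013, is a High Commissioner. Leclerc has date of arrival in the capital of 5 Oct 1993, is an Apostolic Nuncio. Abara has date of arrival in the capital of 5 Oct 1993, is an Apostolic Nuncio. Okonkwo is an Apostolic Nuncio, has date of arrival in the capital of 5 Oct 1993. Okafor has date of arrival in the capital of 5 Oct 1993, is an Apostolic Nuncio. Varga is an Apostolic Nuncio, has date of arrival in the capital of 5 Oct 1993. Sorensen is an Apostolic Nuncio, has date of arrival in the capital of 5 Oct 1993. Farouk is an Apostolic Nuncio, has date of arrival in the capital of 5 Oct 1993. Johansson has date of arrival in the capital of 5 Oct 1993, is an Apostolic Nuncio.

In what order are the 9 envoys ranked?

Abara, Farouk, Johansson, Leclerc, Okafor, Okonkwo, Sorensen, Varga, Pereira

By class of mission: Abara, Farouk, Johansson, Leclerc, Okafor, Okonkwo, Sorensen and Varga (Apostolic Nuncio); then Pereira (High Commissioner).
Abara, Farouk, Johansson, Leclerc, Okafor, Okonkwo, Sorensen and Varga all have date of arrival in the capital 5 Oct 1993, so the next rule applies.
Among Abara, Farouk, Johansson, Leclerc, Okafor, Okonkwo, Sorensen and Varga, alphabetically by surname: Abara before Farouk before Johansson before Leclerc before Okafor before Okonkwo before Sorensen before Varga.
Full order: Abara, Farouk, Johansson, Leclerc, Okafor, Okonkwo, Sorensen, Varga, Pereira.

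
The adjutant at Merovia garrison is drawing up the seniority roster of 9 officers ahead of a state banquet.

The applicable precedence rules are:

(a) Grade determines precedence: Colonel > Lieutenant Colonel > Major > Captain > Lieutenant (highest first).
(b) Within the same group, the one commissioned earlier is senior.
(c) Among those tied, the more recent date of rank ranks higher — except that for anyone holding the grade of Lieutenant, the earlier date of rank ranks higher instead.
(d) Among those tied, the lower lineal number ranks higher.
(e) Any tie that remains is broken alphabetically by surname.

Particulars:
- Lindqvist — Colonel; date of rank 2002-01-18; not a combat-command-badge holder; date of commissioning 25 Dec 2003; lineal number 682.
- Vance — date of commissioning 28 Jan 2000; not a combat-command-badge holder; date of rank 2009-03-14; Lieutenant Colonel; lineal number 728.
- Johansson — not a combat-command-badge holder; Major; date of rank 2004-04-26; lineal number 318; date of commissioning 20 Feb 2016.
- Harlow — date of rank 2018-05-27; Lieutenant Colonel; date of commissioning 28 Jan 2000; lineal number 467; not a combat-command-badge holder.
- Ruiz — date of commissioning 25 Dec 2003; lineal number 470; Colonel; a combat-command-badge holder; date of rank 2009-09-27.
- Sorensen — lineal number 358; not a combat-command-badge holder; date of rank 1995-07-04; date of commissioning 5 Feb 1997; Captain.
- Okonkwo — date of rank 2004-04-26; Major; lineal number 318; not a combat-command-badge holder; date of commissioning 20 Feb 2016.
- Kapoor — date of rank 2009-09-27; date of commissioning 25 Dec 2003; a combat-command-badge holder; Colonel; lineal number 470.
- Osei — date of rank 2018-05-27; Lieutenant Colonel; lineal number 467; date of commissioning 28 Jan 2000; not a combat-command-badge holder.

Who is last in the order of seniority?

Sorensen

By grade: Kapoor, Ruiz and Lindqvist (Colonel); then Harlow, Osei and Vance (Lieutenant Colonel); then Johansson and Okonkwo (Major); then Sorensen (Captain).
Kapoor, Ruiz and Lindqvist all have date of commissioning 25 Dec 2003, so the next rule applies.
Among Kapoor, Ruiz and Lindqvist, by date of rank (later first): Kapoor and Ruiz (2009-09-27) before Lindqvist (2002-01-18).
Kapoor and Ruiz both have lineal number 470, so the next rule applies.
Among Kapoor and Ruiz, alphabetically by surname: Kapoor before Ruiz.
Harlow, Osei and Vance all have date of commissioning 28 Jan 2000, so the next rule applies.
Among Harlow, Osei and Vance, by date of rank (later first): Harlow and Osei (2018-05-27) before Vance (2009-03-14).
Harlow and Osei both have lineal number 467, so the next rule applies.
Among Harlow and Osei, alphabetically by surname: Harlow before Osei.
Johansson and Okonkwo both have date of commissioning 20 Feb 2016, so the next rule applies.
Johansson and Okonkwo both have date of rank 2004-04-26, so the next rule applies.
Johansson and Okonkwo both have lineal number 318, so the next rule applies.
Among Johansson and Okonkwo, alphabetically by surname: Johansson before Okonkwo.
Order: Kapoor, Ruiz, Lindqvist, Harlow, Osei, Vance, Johansson, Okonkwo, Sorensen.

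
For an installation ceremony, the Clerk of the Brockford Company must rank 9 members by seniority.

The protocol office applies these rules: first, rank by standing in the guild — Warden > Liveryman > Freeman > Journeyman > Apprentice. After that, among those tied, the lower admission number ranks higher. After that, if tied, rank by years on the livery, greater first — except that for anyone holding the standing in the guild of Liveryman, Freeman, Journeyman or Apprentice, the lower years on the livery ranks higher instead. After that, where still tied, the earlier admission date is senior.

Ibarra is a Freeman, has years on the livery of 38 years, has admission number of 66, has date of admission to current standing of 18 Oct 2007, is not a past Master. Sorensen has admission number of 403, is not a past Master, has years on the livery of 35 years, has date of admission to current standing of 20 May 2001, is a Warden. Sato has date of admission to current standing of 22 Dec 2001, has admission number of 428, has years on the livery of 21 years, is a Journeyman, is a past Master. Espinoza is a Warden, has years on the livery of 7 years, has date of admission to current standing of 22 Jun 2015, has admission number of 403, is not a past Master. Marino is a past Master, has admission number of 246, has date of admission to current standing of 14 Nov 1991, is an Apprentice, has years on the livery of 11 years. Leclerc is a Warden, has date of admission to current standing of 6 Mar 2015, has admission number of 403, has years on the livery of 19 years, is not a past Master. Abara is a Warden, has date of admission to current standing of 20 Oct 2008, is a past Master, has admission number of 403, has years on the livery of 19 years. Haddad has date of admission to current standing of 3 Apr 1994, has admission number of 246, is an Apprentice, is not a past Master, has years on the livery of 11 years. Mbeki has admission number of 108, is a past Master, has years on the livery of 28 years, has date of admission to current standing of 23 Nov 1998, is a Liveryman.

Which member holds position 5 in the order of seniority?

By standing in the guild: Sorensen, Abara, Leclerc and Espinoza (Warden); then Mbeki (Liveryman); then Ibarra (Freeman); then Sato (Journeyman); then Marino and Haddad (Apprentice).
Sorensen, Abara, Leclerc and Espinoza all have admission number 403, so the next rule applies.
Among Sorensen, Abara, Leclerc and Espinoza, by years on the livery (higher first): Sorensen (35 years) before Abara and Leclerc (19 years) before Espinoza (7 years).
Among Abara and Leclerc, by date of admission to current standing (earlier first): Abara (20 Oct 2008) before Leclerc (6 Mar 2015).
Marino and Haddad both have admission number 246, so the next rule applies.
Marino and Haddad both have years on the livery 11 years, so the next rule applies.
Among Marino and Haddad, by date of admission to current standing (earlier first): Marino (14 Nov 1991) before Haddad (3 Apr 1994).
Order: Sorensen, Abara, Leclerc, Espinoza, Mbeki, Ibarra, Sato, Marino, Haddad.

Mbeki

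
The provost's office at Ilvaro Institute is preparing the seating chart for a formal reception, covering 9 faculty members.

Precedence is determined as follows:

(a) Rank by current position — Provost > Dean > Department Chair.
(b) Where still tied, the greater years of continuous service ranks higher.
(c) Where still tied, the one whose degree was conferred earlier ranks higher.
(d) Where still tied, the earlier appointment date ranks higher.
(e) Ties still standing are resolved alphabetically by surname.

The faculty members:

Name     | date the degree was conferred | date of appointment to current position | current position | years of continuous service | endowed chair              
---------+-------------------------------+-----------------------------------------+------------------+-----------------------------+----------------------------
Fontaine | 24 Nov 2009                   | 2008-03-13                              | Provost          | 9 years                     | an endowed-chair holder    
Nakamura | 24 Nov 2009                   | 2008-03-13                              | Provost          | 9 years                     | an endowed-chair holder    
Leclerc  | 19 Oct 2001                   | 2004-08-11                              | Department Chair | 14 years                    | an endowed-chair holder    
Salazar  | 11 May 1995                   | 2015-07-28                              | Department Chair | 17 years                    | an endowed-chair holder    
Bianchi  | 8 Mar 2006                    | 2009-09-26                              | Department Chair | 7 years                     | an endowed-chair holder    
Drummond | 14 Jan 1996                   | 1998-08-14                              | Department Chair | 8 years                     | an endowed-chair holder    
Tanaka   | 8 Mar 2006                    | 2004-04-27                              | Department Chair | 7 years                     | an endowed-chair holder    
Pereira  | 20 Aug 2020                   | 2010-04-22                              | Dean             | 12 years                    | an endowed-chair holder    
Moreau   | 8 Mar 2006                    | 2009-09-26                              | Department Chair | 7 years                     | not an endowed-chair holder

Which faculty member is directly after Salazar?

By current position: Fontaine and Nakamura (Provost); then Pereira (Dean); then Salazar, Leclerc, Drummond, Tanaka, Bianchi and Moreau (Department Chair).
Fontaine and Nakamura both have years of continuous service 9 years, so the next rule applies.
Fontaine and Nakamura both have date the degree was conferred 24 Nov 2009, so the next rule applies.
Fontaine and Nakamura both have date of appointment to current position 2008-03-13, so the next rule applies.
Among Fontaine and Nakamura, alphabetically by surname: Fontaine before Nakamura.
Among Salazar, Leclerc, Drummond, Tanaka, Bianchi and Moreau, by years of continuous service (higher first): Salazar (17 years) before Leclerc (14 years) before Drummond (8 years) before Tanaka, Bianchi and Moreau (7 years).
Tanaka, Bianchi and Moreau all have date the degree was conferred 8 Mar 2006, so the next rule applies.
Among Tanaka, Bianchi and Moreau, by date of appointment to current position (earlier first): Tanaka (2004-04-27) before Bianchi and Moreau (2009-09-26).
Among Bianchi and Moreau, alphabetically by surname: Bianchi before Moreau.
Order: Fontaine, Nakamura, Pereira, Salazar, Leclerc, Drummond, Tanaka, Bianchi, Moreau.

Leclerc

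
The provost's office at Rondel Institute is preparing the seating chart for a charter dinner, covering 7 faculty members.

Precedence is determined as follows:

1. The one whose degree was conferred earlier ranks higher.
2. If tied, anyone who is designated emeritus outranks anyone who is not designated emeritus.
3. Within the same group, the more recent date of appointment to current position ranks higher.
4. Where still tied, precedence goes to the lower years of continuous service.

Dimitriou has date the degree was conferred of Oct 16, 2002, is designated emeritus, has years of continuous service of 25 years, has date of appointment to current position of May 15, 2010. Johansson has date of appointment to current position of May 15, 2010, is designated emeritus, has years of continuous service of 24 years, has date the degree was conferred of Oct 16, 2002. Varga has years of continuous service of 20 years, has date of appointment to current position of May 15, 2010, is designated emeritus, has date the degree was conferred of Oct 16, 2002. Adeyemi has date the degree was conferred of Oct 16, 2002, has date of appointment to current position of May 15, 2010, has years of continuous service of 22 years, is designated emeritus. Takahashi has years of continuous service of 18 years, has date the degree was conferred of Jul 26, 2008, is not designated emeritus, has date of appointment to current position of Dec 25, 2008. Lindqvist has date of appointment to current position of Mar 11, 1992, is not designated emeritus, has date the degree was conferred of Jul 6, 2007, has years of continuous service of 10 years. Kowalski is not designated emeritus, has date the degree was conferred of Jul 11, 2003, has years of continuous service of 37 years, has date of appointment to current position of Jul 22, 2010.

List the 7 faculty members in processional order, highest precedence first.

By date the degree was conferred (earlier first): Varga, Adeyemi, Johansson and Dimitriou (each Oct 16, 2002); then Kowalski (Jul 11, 2003); then Lindqvist (Jul 6, 2007); then Takahashi (Jul 26, 2008).
Varga, Adeyemi, Johansson and Dimitriou are each designated emeritus, so the next rule applies.
Varga, Adeyemi, Johansson and Dimitriou all have date of appointment to current position May 15, 2010, so the next rule applies.
Among Varga, Adeyemi, Johansson and Dimitriou, by years of continuous service (lower first): Varga (20 years) before Adeyemi (22 years) before Johansson (24 years) before Dimitriou (25 years).
Full order: Varga, Adeyemi, Johansson, Dimitriou, Kowalski, Lindqvist, Takahashi.

Varga, Adeyemi, Johansson, Dimitriou, Kowalski, Lindqvist, Takahashi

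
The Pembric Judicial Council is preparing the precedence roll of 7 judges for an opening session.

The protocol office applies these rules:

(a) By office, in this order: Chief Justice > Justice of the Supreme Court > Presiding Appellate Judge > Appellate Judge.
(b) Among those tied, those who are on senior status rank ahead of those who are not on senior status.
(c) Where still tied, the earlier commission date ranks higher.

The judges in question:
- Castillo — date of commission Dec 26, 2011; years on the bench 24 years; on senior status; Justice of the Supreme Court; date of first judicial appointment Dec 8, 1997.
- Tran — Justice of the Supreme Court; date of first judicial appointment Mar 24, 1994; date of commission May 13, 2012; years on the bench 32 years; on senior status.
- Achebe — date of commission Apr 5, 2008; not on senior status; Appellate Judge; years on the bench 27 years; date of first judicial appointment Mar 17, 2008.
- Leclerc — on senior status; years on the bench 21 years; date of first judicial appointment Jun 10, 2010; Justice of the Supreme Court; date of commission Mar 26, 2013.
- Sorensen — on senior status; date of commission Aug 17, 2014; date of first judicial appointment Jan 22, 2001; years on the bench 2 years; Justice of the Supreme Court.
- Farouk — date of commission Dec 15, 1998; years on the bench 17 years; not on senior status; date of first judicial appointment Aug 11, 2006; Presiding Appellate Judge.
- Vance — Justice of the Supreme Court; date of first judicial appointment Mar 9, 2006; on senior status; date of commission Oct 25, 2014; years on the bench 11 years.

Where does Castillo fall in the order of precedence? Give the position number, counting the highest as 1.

1

By office: Castillo, Tran, Leclerc, Sorensen and Vance (Justice of the Supreme Court); then Farouk (Presiding Appellate Judge); then Achebe (Appellate Judge).
Castillo, Tran, Leclerc, Sorensen and Vance are each on senior status, so the next rule applies.
Among Castillo, Tran, Leclerc, Sorensen and Vance, by date of commission (earlier first): Castillo (Dec 26, 2011) before Tran (May 13, 2012) before Leclerc (Mar 26, 2013) before Sorensen (Aug 17, 2014) before Vance (Oct 25, 2014).
Order: Castillo, Tran, Leclerc, Sorensen, Vance, Farouk, Achebe. So position 1.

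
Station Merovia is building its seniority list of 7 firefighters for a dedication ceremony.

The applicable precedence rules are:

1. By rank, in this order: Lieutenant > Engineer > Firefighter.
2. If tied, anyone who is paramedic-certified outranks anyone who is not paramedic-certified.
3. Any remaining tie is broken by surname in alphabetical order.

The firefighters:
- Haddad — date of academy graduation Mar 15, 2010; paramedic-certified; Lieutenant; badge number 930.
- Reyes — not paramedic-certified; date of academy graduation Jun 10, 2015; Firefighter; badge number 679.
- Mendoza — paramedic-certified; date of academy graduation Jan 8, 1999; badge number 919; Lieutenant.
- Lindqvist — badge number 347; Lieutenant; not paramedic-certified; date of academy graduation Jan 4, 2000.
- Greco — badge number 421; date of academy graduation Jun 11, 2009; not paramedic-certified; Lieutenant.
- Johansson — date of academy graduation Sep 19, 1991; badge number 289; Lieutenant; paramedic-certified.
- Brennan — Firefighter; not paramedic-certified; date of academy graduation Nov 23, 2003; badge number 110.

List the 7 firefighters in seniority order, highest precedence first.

Haddad, Johansson, Mendoza, Greco, Lindqvist, Brennan, Reyes

By rank: Haddad, Johansson, Mendoza, Greco and Lindqvist (Lieutenant); then Brennan and Reyes (Firefighter).
Among Haddad, Johansson, Mendoza, Greco and Lindqvist, paramedic-certified before not paramedic-certified: Haddad, Johansson and Mendoza (paramedic-certified) before Greco and Lindqvist (not paramedic-certified).
Among Haddad, Johansson and Mendoza, alphabetically by surname: Haddad before Johansson before Mendoza.
Among Greco and Lindqvist, alphabetically by surname: Greco before Lindqvist.
Brennan and Reyes are each not paramedic-certified, so the next rule applies.
Among Brennan and Reyes, alphabetically by surname: Brennan before Reyes.
Full order: Haddad, Johansson, Mendoza, Greco, Lindqvist, Brennan, Reyes.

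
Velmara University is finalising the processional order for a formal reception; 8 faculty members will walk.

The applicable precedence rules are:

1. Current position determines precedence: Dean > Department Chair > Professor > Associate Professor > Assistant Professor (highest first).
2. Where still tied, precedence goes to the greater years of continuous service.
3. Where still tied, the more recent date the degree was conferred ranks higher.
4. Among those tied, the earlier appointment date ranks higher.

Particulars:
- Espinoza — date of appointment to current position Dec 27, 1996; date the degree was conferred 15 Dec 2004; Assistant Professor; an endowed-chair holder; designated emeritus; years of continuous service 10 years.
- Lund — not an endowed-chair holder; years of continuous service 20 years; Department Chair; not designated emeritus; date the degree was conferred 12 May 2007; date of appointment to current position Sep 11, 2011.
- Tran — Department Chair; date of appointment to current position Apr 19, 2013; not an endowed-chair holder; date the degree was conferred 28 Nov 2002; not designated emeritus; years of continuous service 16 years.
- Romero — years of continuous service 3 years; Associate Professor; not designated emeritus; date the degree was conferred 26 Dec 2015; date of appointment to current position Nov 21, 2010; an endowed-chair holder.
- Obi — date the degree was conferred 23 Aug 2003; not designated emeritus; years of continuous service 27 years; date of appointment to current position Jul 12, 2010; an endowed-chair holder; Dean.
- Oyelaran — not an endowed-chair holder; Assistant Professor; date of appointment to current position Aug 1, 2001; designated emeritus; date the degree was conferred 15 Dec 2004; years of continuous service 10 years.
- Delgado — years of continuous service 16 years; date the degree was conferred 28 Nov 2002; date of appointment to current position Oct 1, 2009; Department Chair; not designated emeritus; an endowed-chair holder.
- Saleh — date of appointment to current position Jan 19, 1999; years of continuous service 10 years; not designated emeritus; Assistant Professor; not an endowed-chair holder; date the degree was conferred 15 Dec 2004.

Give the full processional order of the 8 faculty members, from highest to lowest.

Obi, Lund, Delgado, Tran, Romero, Espinoza, Saleh, Oyelaran

By current position: Obi (Dean); then Lund, Delgado and Tran (Department Chair); then Romero (Associate Professor); then Espinoza, Saleh and Oyelaran (Assistant Professor).
Among Lund, Delgado and Tran, by years of continuous service (higher first): Lund (20 years) before Delgado and Tran (16 years).
Delgado and Tran both have date the degree was conferred 28 Nov 2002, so the next rule applies.
Among Delgado and Tran, by date of appointment to current position (earlier first): Delgado (Oct 1, 2009) before Tran (Apr 19, 2013).
Espinoza, Saleh and Oyelaran all have years of continuous service 10 years, so the next rule applies.
Espinoza, Saleh and Oyelaran all have date the degree was conferred 15 Dec 2004, so the next rule applies.
Among Espinoza, Saleh and Oyelaran, by date of appointment to current position (earlier first): Espinoza (Dec 27, 1996) before Saleh (Jan 19, 1999) before Oyelaran (Aug 1, 2001).
Full order: Obi, Lund, Delgado, Tran, Romero, Espinoza, Saleh, Oyelaran.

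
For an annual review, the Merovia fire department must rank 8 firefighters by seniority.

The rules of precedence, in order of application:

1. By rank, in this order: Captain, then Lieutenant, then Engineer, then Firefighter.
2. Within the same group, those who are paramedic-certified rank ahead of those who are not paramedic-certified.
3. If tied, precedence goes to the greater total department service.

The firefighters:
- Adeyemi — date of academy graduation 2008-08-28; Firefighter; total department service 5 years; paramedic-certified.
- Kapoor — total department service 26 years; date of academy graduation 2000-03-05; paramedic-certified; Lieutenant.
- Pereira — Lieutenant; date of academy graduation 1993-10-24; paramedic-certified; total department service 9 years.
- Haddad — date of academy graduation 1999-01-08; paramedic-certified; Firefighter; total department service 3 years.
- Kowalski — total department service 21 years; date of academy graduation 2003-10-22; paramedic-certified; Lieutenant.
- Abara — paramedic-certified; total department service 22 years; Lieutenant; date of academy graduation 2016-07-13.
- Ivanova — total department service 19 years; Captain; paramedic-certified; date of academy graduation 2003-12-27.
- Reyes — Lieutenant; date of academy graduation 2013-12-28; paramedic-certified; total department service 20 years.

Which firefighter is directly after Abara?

By rank: Ivanova (Captain); then Kapoor, Abara, Kowalski, Reyes and Pereira (Lieutenant); then Adeyemi and Haddad (Firefighter).
Kapoor, Abara, Kowalski, Reyes and Pereira are each paramedic-certified, so the next rule applies.
Among Kapoor, Abara, Kowalski, Reyes and Pereira, by total department service (higher first): Kapoor (26 years) before Abara (22 years) before Kowalski (21 years) before Reyes (20 years) before Pereira (9 years).
Adeyemi and Haddad are each paramedic-certified, so the next rule applies.
Among Adeyemi and Haddad, by total department service (higher first): Adeyemi (5 years) before Haddad (3 years).
Order: Ivanova, Kapoor, Abara, Kowalski, Reyes, Pereira, Adeyemi, Haddad.

Kowalski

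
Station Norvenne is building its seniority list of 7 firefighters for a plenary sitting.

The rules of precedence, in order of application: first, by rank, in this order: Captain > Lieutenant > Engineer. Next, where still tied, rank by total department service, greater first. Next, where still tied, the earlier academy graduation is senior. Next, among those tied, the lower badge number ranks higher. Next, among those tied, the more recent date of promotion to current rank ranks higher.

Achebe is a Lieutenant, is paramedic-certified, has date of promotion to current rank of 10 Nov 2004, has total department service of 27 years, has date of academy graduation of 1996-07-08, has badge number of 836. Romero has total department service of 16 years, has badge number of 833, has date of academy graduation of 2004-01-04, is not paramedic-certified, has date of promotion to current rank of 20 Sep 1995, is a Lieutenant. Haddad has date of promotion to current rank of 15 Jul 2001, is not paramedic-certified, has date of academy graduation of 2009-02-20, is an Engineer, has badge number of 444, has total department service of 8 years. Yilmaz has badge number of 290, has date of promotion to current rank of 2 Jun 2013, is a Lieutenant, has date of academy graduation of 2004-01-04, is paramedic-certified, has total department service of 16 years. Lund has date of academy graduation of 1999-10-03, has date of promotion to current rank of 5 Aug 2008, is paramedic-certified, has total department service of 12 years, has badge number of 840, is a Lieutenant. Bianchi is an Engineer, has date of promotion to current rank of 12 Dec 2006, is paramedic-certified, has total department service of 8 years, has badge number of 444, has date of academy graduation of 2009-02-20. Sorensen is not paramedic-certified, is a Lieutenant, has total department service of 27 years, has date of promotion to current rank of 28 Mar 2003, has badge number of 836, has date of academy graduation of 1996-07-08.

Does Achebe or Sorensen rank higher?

Achebe

By rank: Achebe, Sorensen, Yilmaz, Romero and Lund (Lieutenant); then Bianchi and Haddad (Engineer).
Among Achebe, Sorensen, Yilmaz, Romero and Lund, by total department service (higher first): Achebe and Sorensen (27 years) before Yilmaz and Romero (16 years) before Lund (12 years).
Achebe and Sorensen both have date of academy graduation 1996-07-08, so the next rule applies.
Achebe and Sorensen both have badge number 836, so the next rule applies.
Among Achebe and Sorensen, by date of promotion to current rank (later first): Achebe (10 Nov 2004) before Sorensen (28 Mar 2003).
Yilmaz and Romero both have date of academy graduation 2004-01-04, so the next rule applies.
Among Yilmaz and Romero, by badge number (lower first): Yilmaz (290) before Romero (833).
Bianchi and Haddad both have total department service 8 years, so the next rule applies.
Bianchi and Haddad both have date of academy graduation 2009-02-20, so the next rule applies.
Bianchi and Haddad both have badge number 444, so the next rule applies.
Among Bianchi and Haddad, by date of promotion to current rank (later first): Bianchi (12 Dec 2006) before Haddad (15 Jul 2001).
So Achebe takes precedence.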